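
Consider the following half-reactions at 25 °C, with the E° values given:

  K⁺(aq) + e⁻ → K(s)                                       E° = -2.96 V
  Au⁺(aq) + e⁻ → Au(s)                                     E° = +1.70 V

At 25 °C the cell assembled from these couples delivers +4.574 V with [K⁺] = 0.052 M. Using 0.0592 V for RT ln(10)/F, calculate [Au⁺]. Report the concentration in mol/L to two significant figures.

Au⁺/Au is the cathode, K⁺/K the anode: E°cell = +4.66 V, n = 1.
Overall reaction: Au⁺(aq) + K(s) → Au(s) + K⁺(aq); Q = [K⁺]^1/[Au⁺]^1.
From E = E° − (0.0592/n) log Q: log Q = (E° − E)·n/0.0592 = (+4.66 − (+4.574))·1/0.0592 = 1.4527.
So 1·log[Au⁺] = 1·log(0.052) − log Q = -1.2840 − (1.4527) = -2.7367; [Au⁺] = 10^(-2.7367) ≈ 0.0018 M.

0.0018 M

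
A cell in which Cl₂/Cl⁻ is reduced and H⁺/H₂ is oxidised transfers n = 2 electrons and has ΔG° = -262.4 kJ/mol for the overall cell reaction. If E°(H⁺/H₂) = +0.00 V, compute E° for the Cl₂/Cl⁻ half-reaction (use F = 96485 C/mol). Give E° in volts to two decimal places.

+1.36 V

E°cell = −ΔG°/(nF) = −(-262.4×10³)/((2)(96485)) = +1.360 V.
Since Cl₂/Cl⁻ is the cathode and H⁺/H₂ the anode, E°cell = E°(Cl₂/Cl⁻) − E°(H⁺/H₂).
So E°(Cl₂/Cl⁻) = E°cell + E°(H⁺/H₂) = +1.360 + (+0.00) = +1.36 V.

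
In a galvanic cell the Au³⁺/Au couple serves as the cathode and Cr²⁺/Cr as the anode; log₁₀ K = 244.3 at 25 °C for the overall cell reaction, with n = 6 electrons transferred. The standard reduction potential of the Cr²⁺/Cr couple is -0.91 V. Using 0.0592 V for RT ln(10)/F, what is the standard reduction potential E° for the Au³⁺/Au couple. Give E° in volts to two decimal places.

+1.50 V

E°cell = (0.0592/n)·log K = (0.0592/6)(244.3) = +2.410 V.
Since Au³⁺/Au is the cathode and Cr²⁺/Cr the anode, E°cell = E°(Au³⁺/Au) − E°(Cr²⁺/Cr).
So E°(Au³⁺/Au) = E°cell + E°(Cr²⁺/Cr) = +2.410 + (-0.91) = +1.50 V.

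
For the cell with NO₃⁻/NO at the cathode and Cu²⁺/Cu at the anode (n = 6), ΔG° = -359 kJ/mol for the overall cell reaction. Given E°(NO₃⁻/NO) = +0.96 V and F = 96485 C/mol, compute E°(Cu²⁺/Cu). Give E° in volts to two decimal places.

E°cell = −ΔG°/(nF) = −(-359×10³)/((6)(96485)) = +0.620 V.
Since NO₃⁻/NO is the cathode and Cu²⁺/Cu the anode, E°cell = E°(NO₃⁻/NO) − E°(Cu²⁺/Cu).
So E°(Cu²⁺/Cu) = E°(NO₃⁻/NO) − E°cell = (+0.96) − (+0.620) = +0.34 V.

+0.34 V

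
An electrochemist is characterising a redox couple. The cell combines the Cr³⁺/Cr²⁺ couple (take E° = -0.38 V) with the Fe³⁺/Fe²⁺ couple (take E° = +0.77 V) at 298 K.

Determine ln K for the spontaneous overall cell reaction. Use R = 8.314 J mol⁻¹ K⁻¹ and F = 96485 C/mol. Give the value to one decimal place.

44.8

Cathode: Fe³⁺/Fe²⁺; anode: Cr³⁺/Cr²⁺. E°cell = (+0.77) − (-0.38) = +1.15 V, with n = 1.
ΔG° = −nFE° = −RT ln K, so ln K = nFE°/(RT) = (1)(96485)(+1.15) / ((8.314)(298)) = 44.785.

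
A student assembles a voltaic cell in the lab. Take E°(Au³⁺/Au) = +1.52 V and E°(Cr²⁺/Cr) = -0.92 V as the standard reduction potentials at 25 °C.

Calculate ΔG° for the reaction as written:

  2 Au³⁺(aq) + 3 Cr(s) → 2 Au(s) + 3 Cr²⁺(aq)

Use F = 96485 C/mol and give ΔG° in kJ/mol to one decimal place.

-1412.5 kJ/mol

As written, Au³⁺/Au is reduced (cathode) and Cr²⁺/Cr is oxidised (anode), so E°cell = (+1.52) − (-0.92) = +2.44 V.
Balancing electrons gives n = 6.
ΔG° = −nFE° = −(6)(96485)(+2.44) = -1,412,540 J = -1412.5 kJ/mol.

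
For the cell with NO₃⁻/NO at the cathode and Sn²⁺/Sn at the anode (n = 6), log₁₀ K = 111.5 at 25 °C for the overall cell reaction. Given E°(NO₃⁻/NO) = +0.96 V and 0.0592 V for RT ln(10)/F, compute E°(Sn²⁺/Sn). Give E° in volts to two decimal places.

E°cell = (0.0592/n)·log K = (0.0592/6)(111.5) = +1.100 V.
Since NO₃⁻/NO is the cathode and Sn²⁺/Sn the anode, E°cell = E°(NO₃⁻/NO) − E°(Sn²⁺/Sn).
So E°(Sn²⁺/Sn) = E°(NO₃⁻/NO) − E°cell = (+0.96) − (+1.100) = -0.14 V.

-0.14 V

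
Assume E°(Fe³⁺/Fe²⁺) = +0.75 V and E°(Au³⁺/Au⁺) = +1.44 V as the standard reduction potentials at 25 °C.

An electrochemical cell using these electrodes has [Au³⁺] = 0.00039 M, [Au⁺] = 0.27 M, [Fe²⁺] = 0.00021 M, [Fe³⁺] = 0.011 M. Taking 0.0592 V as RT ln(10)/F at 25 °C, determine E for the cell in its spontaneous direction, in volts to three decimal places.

+0.504 V

Au³⁺/Au⁺ is the cathode (higher E°), Fe³⁺/Fe²⁺ the anode: E°cell = +1.44 − (+0.75) = +0.69 V, n = 2.
Overall: Au³⁺(aq) + 2 Fe²⁺(aq) → Au⁺(aq) + 2 Fe³⁺(aq)
Q = [Au⁺]·[Fe³⁺]^2 / ([Au³⁺]·[Fe²⁺]^2); log Q = 6.279.
E = E° − (0.0592/n) log Q = +0.69 − (0.0592/2)(6.279) = +0.504 V.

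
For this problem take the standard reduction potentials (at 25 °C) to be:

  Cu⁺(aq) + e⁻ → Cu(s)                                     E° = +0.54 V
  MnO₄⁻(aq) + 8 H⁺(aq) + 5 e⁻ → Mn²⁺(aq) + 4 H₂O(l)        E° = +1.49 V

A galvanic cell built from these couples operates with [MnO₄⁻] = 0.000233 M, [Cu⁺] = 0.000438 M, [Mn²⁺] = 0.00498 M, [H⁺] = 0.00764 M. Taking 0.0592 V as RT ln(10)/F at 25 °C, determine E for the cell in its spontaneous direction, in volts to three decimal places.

MnO₄⁻/Mn²⁺ is the cathode (higher E°), Cu⁺/Cu the anode: E°cell = +1.49 − (+0.54) = +0.95 V, n = 5.
Overall: MnO₄⁻(aq) + 8 H⁺(aq) + 5 Cu(s) → Mn²⁺(aq) + 4 H₂O(l) + 5 Cu⁺(aq)
Q = [Mn²⁺]·[Cu⁺]^5 / ([MnO₄⁻]·[H⁺]^8); log Q = 1.472.
E = E° − (0.0592/n) log Q = +0.95 − (0.0592/5)(1.472) = +0.933 V.

+0.933 V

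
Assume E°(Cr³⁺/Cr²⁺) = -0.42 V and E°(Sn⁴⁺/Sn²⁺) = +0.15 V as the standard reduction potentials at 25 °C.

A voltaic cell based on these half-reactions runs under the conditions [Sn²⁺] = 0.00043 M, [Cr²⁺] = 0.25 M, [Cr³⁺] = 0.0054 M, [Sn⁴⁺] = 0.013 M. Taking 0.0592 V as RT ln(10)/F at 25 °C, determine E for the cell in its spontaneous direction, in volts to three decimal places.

Sn⁴⁺/Sn²⁺ is the cathode (higher E°), Cr³⁺/Cr²⁺ the anode: E°cell = +0.15 − (-0.42) = +0.57 V, n = 2.
Overall: Sn⁴⁺(aq) + 2 Cr²⁺(aq) → Sn²⁺(aq) + 2 Cr³⁺(aq)
Q = [Sn²⁺]·[Cr³⁺]^2 / ([Sn⁴⁺]·[Cr²⁺]^2); log Q = -4.812.
E = E° − (0.0592/n) log Q = +0.57 − (0.0592/2)(-4.812) = +0.712 V.

+0.712 V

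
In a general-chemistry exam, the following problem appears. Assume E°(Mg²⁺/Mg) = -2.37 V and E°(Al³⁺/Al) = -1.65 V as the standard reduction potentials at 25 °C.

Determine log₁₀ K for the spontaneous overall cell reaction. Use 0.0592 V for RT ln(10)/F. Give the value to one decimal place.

73.0

Cathode: Al³⁺/Al; anode: Mg²⁺/Mg. E°cell = +0.72 V, n = 6.
log K = nE°cell / 0.0592 = (6)(+0.72) / 0.0592 = 73.0.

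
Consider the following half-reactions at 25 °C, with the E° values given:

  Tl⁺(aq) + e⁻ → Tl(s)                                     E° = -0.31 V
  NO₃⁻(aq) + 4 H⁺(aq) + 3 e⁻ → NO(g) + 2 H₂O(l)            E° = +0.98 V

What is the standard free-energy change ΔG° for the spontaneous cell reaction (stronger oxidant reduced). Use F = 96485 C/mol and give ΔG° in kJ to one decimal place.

NO₃⁻/NO (E° = +0.98 V) is the cathode; Tl⁺/Tl (E° = -0.31 V) is the anode, so E°cell = +1.29 V.
Balancing electrons gives n = 3 (lcm of 3 and 1).
ΔG° = −nFE° = −(3)(96485)(+1.29) = -373,397 J = -373.4 kJ.

-373.4 kJ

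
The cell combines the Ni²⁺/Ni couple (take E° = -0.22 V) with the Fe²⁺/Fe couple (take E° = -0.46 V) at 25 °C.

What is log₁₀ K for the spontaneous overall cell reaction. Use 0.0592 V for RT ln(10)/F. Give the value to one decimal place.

8.1

Cathode: Ni²⁺/Ni; anode: Fe²⁺/Fe. E°cell = +0.24 V, n = 2.
log K = nE°cell / 0.0592 = (2)(+0.24) / 0.0592 = 8.1.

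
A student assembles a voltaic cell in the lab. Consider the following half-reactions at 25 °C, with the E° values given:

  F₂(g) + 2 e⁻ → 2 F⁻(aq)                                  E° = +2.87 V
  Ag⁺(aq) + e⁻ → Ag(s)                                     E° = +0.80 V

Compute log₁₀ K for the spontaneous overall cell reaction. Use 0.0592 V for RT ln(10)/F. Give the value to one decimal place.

69.9

Cathode: F₂/F⁻; anode: Ag⁺/Ag. E°cell = +2.07 V, n = 2.
log K = nE°cell / 0.0592 = (2)(+2.07) / 0.0592 = 69.9.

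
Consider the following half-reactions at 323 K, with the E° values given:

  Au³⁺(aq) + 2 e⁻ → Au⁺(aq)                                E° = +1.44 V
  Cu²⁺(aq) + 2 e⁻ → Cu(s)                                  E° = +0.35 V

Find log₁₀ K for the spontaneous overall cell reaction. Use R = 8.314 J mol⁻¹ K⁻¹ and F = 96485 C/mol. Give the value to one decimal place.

34.0

Cathode: Au³⁺/Au⁺; anode: Cu²⁺/Cu. E°cell = (+1.44) − (+0.35) = +1.09 V, with n = 2.
ΔG° = −nFE° = −RT ln K, so ln K = nFE°/(RT) = (2)(96485)(+1.09) / ((8.314)(323)) = 78.326.
log₁₀ K = 78.326 / ln 10 = 34.0.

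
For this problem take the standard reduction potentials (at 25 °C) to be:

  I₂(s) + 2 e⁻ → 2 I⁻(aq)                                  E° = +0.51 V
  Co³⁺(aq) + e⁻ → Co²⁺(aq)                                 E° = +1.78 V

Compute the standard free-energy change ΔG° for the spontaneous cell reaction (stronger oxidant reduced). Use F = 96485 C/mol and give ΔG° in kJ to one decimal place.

-245.1 kJ

Co³⁺/Co²⁺ (E° = +1.78 V) is the cathode; I₂/I⁻ (E° = +0.51 V) is the anode, so E°cell = +1.27 V.
Balancing electrons gives n = 2 (lcm of 1 and 2).
ΔG° = −nFE° = −(2)(96485)(+1.27) = -245,072 J = -245.1 kJ.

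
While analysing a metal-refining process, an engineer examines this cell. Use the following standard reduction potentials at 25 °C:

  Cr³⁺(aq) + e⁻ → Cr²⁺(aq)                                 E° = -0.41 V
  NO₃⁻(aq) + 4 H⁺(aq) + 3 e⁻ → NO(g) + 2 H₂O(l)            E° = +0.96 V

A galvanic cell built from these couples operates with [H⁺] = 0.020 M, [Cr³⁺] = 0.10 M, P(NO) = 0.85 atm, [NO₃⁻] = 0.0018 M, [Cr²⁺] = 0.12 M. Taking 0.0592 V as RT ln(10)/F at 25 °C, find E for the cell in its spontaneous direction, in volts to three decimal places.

NO₃⁻/NO is the cathode (higher E°), Cr³⁺/Cr²⁺ the anode: E°cell = +0.96 − (-0.41) = +1.37 V, n = 3.
Overall: NO₃⁻(aq) + 4 H⁺(aq) + 3 Cr²⁺(aq) → NO(g) + 2 H₂O(l) + 3 Cr³⁺(aq)
Q = P(NO)·[Cr³⁺]^3 / ([NO₃⁻]·[H⁺]^4·[Cr²⁺]^3); log Q = 9.232.
E = E° − (0.0592/n) log Q = +1.37 − (0.0592/3)(9.232) = +1.188 V.

+1.188 V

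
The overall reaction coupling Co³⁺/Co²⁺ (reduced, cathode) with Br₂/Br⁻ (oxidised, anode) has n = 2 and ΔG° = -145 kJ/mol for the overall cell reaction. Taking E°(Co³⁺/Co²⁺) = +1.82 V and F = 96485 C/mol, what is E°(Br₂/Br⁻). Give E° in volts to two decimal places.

E°cell = −ΔG°/(nF) = −(-145×10³)/((2)(96485)) = +0.751 V.
Since Co³⁺/Co²⁺ is the cathode and Br₂/Br⁻ the anode, E°cell = E°(Co³⁺/Co²⁺) − E°(Br₂/Br⁻).
So E°(Br₂/Br⁻) = E°(Co³⁺/Co²⁺) − E°cell = (+1.82) − (+0.751) = +1.07 V.

+1.07 V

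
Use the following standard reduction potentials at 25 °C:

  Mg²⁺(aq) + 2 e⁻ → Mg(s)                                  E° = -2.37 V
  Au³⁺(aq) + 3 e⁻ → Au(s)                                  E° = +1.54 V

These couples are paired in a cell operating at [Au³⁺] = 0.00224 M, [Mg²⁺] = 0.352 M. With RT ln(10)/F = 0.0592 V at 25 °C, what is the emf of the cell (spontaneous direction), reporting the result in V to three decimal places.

Au³⁺/Au is the cathode (higher E°), Mg²⁺/Mg the anode: E°cell = +1.54 − (-2.37) = +3.91 V, n = 6.
Overall: 2 Au³⁺(aq) + 3 Mg(s) → 2 Au(s) + 3 Mg²⁺(aq)
Q = [Mg²⁺]^3 / ([Au³⁺]^2); log Q = 3.939.
E = E° − (0.0592/n) log Q = +3.91 − (0.0592/6)(3.939) = +3.871 V.

+3.871 V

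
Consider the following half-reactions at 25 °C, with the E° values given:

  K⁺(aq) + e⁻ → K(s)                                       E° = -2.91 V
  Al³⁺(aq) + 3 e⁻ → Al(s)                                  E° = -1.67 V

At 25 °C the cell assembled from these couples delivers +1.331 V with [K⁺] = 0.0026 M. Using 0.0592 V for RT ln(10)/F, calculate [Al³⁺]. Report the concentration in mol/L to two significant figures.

0.00072 M

Al³⁺/Al is the cathode, K⁺/K the anode: E°cell = +1.24 V, n = 3.
Overall reaction: Al³⁺(aq) + 3 K(s) → Al(s) + 3 K⁺(aq); Q = [K⁺]^3/[Al³⁺]^1.
From E = E° − (0.0592/n) log Q: log Q = (E° − E)·n/0.0592 = (+1.24 − (+1.331))·3/0.0592 = -4.6115.
So 1·log[Al³⁺] = 3·log(0.0026) − log Q = -7.7551 − (-4.6115) = -3.1436; [Al³⁺] = 10^(-3.1436) ≈ 0.00072 M.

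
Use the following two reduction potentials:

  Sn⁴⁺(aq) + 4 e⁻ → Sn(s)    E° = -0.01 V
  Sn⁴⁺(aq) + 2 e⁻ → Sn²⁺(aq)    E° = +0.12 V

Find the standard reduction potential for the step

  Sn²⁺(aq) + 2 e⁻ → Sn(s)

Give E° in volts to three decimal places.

-0.140 V

Sequential free energies add, so n₃E°₃ = n₁E°₁ + n₂E°₂.
With n₃ = 4, and the known step contributing 2×(+0.12) V, the unknown satisfies 2·E° = 4×(-0.01) − 2×(+0.12) = -0.280.
E° = -0.280 / 2 = -0.140 V.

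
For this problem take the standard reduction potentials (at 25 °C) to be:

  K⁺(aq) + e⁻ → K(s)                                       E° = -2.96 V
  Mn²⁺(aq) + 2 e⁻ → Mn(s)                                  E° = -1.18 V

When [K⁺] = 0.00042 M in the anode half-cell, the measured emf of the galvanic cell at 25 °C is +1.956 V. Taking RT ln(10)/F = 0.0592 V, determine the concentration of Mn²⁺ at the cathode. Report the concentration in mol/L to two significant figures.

0.16 M

Mn²⁺/Mn is the cathode, K⁺/K the anode: E°cell = +1.78 V, n = 2.
Overall reaction: Mn²⁺(aq) + 2 K(s) → Mn(s) + 2 K⁺(aq); Q = [K⁺]^2/[Mn²⁺]^1.
From E = E° − (0.0592/n) log Q: log Q = (E° − E)·n/0.0592 = (+1.78 − (+1.956))·2/0.0592 = -5.9459.
So 1·log[Mn²⁺] = 2·log(0.00042) − log Q = -6.7535 − (-5.9459) = -0.8076; [Mn²⁺] = 10^(-0.8076) ≈ 0.16 M.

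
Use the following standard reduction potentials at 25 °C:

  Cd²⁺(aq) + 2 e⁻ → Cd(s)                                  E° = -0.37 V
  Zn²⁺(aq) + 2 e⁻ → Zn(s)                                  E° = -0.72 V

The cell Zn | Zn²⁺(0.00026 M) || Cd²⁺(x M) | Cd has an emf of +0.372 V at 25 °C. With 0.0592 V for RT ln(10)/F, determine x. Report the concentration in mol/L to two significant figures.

Cd²⁺/Cd is the cathode, Zn²⁺/Zn the anode: E°cell = +0.35 V, n = 2.
Overall reaction: Cd²⁺(aq) + Zn(s) → Cd(s) + Zn²⁺(aq); Q = [Zn²⁺]^1/[Cd²⁺]^1.
From E = E° − (0.0592/n) log Q: log Q = (E° − E)·n/0.0592 = (+0.35 − (+0.372))·2/0.0592 = -0.7432.
So 1·log[Cd²⁺] = 1·log(0.00026) − log Q = -3.5850 − (-0.7432) = -2.8418; [Cd²⁺] = 10^(-2.8418) ≈ 0.0014 M.

0.0014 M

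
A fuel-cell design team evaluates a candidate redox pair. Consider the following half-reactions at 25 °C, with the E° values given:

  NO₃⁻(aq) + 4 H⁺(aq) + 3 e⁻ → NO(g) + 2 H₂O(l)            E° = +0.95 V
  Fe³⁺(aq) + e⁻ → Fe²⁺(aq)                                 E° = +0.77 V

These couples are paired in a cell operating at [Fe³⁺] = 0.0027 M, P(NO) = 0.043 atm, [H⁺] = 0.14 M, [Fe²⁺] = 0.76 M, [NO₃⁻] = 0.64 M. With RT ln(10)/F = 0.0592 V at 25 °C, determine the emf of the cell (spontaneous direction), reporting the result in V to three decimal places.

+0.281 V

NO₃⁻/NO is the cathode (higher E°), Fe³⁺/Fe²⁺ the anode: E°cell = +0.95 − (+0.77) = +0.18 V, n = 3.
Overall: NO₃⁻(aq) + 4 H⁺(aq) + 3 Fe²⁺(aq) → NO(g) + 2 H₂O(l) + 3 Fe³⁺(aq)
Q = P(NO)·[Fe³⁺]^3 / ([NO₃⁻]·[H⁺]^4·[Fe²⁺]^3); log Q = -5.106.
E = E° − (0.0592/n) log Q = +0.18 − (0.0592/3)(-5.106) = +0.281 V.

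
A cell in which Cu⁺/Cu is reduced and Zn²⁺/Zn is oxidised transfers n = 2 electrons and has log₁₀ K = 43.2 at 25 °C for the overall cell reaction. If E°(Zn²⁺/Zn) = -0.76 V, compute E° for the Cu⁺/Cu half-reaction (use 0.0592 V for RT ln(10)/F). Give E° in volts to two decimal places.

+0.52 V

E°cell = (0.0592/n)·log K = (0.0592/2)(43.2) = +1.279 V.
Since Cu⁺/Cu is the cathode and Zn²⁺/Zn the anode, E°cell = E°(Cu⁺/Cu) − E°(Zn²⁺/Zn).
So E°(Cu⁺/Cu) = E°cell + E°(Zn²⁺/Zn) = +1.279 + (-0.76) = +0.52 V.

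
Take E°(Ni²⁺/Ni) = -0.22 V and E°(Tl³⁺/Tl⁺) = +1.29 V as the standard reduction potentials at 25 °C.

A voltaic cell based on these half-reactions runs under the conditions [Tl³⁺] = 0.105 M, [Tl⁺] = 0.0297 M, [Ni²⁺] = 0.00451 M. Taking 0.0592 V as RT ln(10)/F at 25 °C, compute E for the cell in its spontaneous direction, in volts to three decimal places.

Tl³⁺/Tl⁺ is the cathode (higher E°), Ni²⁺/Ni the anode: E°cell = +1.29 − (-0.22) = +1.51 V, n = 2.
Overall: Tl³⁺(aq) + Ni(s) → Tl⁺(aq) + Ni²⁺(aq)
Q = [Tl⁺]·[Ni²⁺] / ([Tl³⁺]); log Q = -2.894.
E = E° − (0.0592/n) log Q = +1.51 − (0.0592/2)(-2.894) = +1.596 V.

+1.596 V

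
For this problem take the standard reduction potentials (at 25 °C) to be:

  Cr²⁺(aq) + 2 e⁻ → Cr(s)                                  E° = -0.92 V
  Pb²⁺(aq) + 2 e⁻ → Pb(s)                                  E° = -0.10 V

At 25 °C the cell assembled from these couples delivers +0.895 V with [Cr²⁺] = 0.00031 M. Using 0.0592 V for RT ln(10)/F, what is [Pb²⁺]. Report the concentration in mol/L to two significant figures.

0.11 M

Pb²⁺/Pb is the cathode, Cr²⁺/Cr the anode: E°cell = +0.82 V, n = 2.
Overall reaction: Pb²⁺(aq) + Cr(s) → Pb(s) + Cr²⁺(aq); Q = [Cr²⁺]^1/[Pb²⁺]^1.
From E = E° − (0.0592/n) log Q: log Q = (E° − E)·n/0.0592 = (+0.82 − (+0.895))·2/0.0592 = -2.5338.
So 1·log[Pb²⁺] = 1·log(0.00031) − log Q = -3.5086 − (-2.5338) = -0.9748; [Pb²⁺] = 10^(-0.9748) ≈ 0.11 M.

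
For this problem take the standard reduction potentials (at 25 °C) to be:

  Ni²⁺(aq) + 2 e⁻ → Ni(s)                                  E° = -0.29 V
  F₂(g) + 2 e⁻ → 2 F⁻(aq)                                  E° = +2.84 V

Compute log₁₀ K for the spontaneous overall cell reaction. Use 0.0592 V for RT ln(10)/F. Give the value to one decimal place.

Cathode: F₂/F⁻; anode: Ni²⁺/Ni. E°cell = +3.13 V, n = 2.
log K = nE°cell / 0.0592 = (2)(+3.13) / 0.0592 = 105.7.

105.7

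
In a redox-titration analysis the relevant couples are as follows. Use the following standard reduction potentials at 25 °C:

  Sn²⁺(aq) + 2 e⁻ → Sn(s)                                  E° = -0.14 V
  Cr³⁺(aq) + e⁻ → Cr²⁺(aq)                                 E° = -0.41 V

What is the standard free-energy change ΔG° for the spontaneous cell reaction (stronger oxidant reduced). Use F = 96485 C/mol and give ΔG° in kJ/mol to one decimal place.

Sn²⁺/Sn (E° = -0.14 V) is the cathode; Cr³⁺/Cr²⁺ (E° = -0.41 V) is the anode, so E°cell = +0.27 V.
Balancing electrons gives n = 2 (lcm of 2 and 1).
ΔG° = −nFE° = −(2)(96485)(+0.27) = -52,102 J = -52.1 kJ/mol.

-52.1 kJ/mol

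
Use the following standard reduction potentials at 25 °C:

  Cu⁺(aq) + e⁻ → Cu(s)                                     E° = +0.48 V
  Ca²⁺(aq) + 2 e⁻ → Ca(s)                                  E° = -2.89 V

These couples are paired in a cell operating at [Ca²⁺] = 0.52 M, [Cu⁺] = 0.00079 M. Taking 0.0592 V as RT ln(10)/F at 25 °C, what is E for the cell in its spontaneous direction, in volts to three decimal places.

Cu⁺/Cu is the cathode (higher E°), Ca²⁺/Ca the anode: E°cell = +0.48 − (-2.89) = +3.37 V, n = 2.
Overall: 2 Cu⁺(aq) + Ca(s) → 2 Cu(s) + Ca²⁺(aq)
Q = [Ca²⁺] / ([Cu⁺]^2); log Q = 5.921.
E = E° − (0.0592/n) log Q = +3.37 − (0.0592/2)(5.921) = +3.195 V.

+3.195 V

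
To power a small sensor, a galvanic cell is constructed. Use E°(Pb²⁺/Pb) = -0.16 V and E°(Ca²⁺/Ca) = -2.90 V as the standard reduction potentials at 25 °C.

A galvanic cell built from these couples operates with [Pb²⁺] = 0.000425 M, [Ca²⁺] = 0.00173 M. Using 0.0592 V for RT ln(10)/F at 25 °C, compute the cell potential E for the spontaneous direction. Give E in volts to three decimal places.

Pb²⁺/Pb is the cathode (higher E°), Ca²⁺/Ca the anode: E°cell = -0.16 − (-2.90) = +2.74 V, n = 2.
Overall: Pb²⁺(aq) + Ca(s) → Pb(s) + Ca²⁺(aq)
Q = [Ca²⁺] / ([Pb²⁺]); log Q = 0.610.
E = E° − (0.0592/n) log Q = +2.74 − (0.0592/2)(0.610) = +2.722 V.

+2.722 V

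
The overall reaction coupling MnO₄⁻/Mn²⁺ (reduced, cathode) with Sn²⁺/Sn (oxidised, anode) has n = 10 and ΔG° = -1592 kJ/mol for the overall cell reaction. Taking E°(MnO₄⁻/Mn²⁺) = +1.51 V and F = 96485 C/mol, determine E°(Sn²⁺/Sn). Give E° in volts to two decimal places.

E°cell = −ΔG°/(nF) = −(-1592×10³)/((10)(96485)) = +1.650 V.
Since MnO₄⁻/Mn²⁺ is the cathode and Sn²⁺/Sn the anode, E°cell = E°(MnO₄⁻/Mn²⁺) − E°(Sn²⁺/Sn).
So E°(Sn²⁺/Sn) = E°(MnO₄⁻/Mn²⁺) − E°cell = (+1.51) − (+1.650) = -0.14 V.

-0.14 V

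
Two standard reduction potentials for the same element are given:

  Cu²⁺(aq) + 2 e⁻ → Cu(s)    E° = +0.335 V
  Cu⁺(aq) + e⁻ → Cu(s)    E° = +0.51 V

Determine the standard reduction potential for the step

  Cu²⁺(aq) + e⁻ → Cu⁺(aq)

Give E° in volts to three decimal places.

+0.160 V

Sequential free energies add, so n₃E°₃ = n₁E°₁ + n₂E°₂.
With n₃ = 2, and the known step contributing 1×(+0.51) V, the unknown satisfies 1·E° = 2×(+0.335) − 1×(+0.51) = +0.160.
E° = +0.160 / 1 = +0.160 V.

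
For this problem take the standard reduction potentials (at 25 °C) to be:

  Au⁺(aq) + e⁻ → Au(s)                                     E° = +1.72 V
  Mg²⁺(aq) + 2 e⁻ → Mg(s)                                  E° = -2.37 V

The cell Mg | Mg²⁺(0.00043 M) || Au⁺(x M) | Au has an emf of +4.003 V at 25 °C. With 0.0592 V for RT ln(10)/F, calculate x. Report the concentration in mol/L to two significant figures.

Au⁺/Au is the cathode, Mg²⁺/Mg the anode: E°cell = +4.09 V, n = 2.
Overall reaction: 2 Au⁺(aq) + Mg(s) → 2 Au(s) + Mg²⁺(aq); Q = [Mg²⁺]^1/[Au⁺]^2.
From E = E° − (0.0592/n) log Q: log Q = (E° − E)·n/0.0592 = (+4.09 − (+4.003))·2/0.0592 = 2.9392.
So 2·log[Au⁺] = 1·log(0.00043) − log Q = -3.3665 − (2.9392) = -6.3057; log[Au⁺] = -6.3057 / 2 = -3.1528; [Au⁺] = 10^(-3.1528) ≈ 0.00070 M.

0.00070 M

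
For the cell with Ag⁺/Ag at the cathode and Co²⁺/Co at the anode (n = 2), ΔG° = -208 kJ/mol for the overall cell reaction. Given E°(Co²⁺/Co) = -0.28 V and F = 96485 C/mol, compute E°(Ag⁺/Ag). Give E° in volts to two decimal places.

+0.80 V

E°cell = −ΔG°/(nF) = −(-208×10³)/((2)(96485)) = +1.078 V.
Since Ag⁺/Ag is the cathode and Co²⁺/Co the anode, E°cell = E°(Ag⁺/Ag) − E°(Co²⁺/Co).
So E°(Ag⁺/Ag) = E°cell + E°(Co²⁺/Co) = +1.078 + (-0.28) = +0.80 V.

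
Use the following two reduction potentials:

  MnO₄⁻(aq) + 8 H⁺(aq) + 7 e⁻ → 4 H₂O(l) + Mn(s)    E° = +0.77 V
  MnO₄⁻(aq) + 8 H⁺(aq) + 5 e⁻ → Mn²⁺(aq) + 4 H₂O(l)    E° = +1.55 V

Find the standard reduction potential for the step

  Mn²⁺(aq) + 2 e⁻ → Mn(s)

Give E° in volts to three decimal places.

-1.180 V

Sequential free energies add, so n₃E°₃ = n₁E°₁ + n₂E°₂.
With n₃ = 7, and the known step contributing 5×(+1.55) V, the unknown satisfies 2·E° = 7×(+0.77) − 5×(+1.55) = -2.360.
E° = -2.360 / 2 = -1.180 V.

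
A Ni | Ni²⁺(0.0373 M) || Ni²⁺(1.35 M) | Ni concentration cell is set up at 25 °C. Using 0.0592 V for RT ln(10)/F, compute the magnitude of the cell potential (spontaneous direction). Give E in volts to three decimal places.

For a concentration cell E°cell = 0. The 1.35 M side is the cathode (reduction is favoured where [Ni²⁺] is higher).
With n = 2, E = −(0.0592/2) log([Ni²⁺]ₐₙ/[Ni²⁺]꜀ₐₜ) = −(0.0592/2) log(0.0373/1.35) = −(0.0592/2)(-1.559) = +0.046 V.

+0.046 V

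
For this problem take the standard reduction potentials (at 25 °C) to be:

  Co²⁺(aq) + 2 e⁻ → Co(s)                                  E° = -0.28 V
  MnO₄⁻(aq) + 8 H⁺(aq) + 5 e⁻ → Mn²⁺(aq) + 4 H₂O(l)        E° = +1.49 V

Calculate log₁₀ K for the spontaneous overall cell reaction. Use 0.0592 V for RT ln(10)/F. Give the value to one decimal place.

299.0

Cathode: MnO₄⁻/Mn²⁺; anode: Co²⁺/Co. E°cell = +1.77 V, n = 10.
log K = nE°cell / 0.0592 = (10)(+1.77) / 0.0592 = 299.0.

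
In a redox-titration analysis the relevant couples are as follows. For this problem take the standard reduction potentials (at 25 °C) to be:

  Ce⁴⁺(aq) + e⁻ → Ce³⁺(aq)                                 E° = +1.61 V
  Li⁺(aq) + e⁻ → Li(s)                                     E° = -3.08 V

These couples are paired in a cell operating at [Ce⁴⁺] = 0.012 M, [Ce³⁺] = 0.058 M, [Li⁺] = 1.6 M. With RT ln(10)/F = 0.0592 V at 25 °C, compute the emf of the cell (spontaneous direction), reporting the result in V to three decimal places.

+4.637 V

Ce⁴⁺/Ce³⁺ is the cathode (higher E°), Li⁺/Li the anode: E°cell = +1.61 − (-3.08) = +4.69 V, n = 1.
Overall: Ce⁴⁺(aq) + Li(s) → Ce³⁺(aq) + Li⁺(aq)
Q = [Ce³⁺]·[Li⁺] / ([Ce⁴⁺]); log Q = 0.888.
E = E° − (0.0592/n) log Q = +4.69 − (0.0592/1)(0.888) = +4.637 V.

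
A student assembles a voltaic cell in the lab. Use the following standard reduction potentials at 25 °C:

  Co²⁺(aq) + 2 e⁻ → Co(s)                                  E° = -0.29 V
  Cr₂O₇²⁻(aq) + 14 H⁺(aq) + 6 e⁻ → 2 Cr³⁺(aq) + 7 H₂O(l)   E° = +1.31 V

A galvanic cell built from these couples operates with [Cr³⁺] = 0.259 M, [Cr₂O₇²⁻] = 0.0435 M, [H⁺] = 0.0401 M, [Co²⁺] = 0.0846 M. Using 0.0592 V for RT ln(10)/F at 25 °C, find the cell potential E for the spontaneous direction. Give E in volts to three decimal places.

Cr₂O₇²⁻/Cr³⁺ is the cathode (higher E°), Co²⁺/Co the anode: E°cell = +1.31 − (-0.29) = +1.60 V, n = 6.
Overall: Cr₂O₇²⁻(aq) + 14 H⁺(aq) + 3 Co(s) → 2 Cr³⁺(aq) + 7 H₂O(l) + 3 Co²⁺(aq)
Q = [Cr³⁺]^2·[Co²⁺]^3 / ([Cr₂O₇²⁻]·[H⁺]^14); log Q = 16.526.
E = E° − (0.0592/n) log Q = +1.60 − (0.0592/6)(16.526) = +1.437 V.

+1.437 V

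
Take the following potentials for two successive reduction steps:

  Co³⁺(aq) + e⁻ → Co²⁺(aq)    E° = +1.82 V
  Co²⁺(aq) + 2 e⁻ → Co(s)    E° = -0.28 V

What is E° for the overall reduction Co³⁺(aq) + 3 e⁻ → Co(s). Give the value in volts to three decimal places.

+0.420 V

Adding the free-energy changes (−nFE°) of the two steps gives −n₃FE°₃ = −n₁FE°₁ − n₂FE°₂.
E°₃ = (1×+1.82 + 2×-0.28) / 3 = (+1.260) / 3 = +0.420 V.
Simply averaging or adding the two E° values would be wrong; the electron-weighted sum is required.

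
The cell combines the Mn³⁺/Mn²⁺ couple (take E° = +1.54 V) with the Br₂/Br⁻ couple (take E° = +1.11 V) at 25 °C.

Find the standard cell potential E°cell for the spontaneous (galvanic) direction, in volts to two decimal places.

+0.43 V

The Mn³⁺/Mn²⁺ couple has the higher reduction potential, so it is the cathode; Br₂/Br⁻ is oxidised at the anode.
E°cell = E°(cathode) − E°(anode) = (+1.54) − (+1.11) = +0.43 V.
Since E°cell > 0, the reaction is spontaneous under standard conditions.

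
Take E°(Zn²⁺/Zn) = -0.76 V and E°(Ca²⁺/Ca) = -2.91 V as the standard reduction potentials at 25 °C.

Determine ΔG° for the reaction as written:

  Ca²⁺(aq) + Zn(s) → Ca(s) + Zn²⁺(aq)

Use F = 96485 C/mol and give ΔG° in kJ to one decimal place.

As written, Ca²⁺/Ca is reduced (cathode) and Zn²⁺/Zn is oxidised (anode), so E°cell = (-2.91) − (-0.76) = -2.15 V.
Balancing electrons gives n = 2.
ΔG° = −nFE° = −(2)(96485)(-2.15) = 414,886 J = +414.9 kJ.

+414.9 kJ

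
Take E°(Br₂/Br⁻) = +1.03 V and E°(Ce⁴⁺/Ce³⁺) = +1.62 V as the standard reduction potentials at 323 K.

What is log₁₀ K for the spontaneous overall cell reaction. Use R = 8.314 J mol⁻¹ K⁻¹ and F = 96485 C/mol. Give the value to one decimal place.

Cathode: Ce⁴⁺/Ce³⁺; anode: Br₂/Br⁻. E°cell = (+1.62) − (+1.03) = +0.59 V, with n = 2.
ΔG° = −nFE° = −RT ln K, so ln K = nFE°/(RT) = (2)(96485)(+0.59) / ((8.314)(323)) = 42.396.
log₁₀ K = 42.396 / ln 10 = 18.4.

18.4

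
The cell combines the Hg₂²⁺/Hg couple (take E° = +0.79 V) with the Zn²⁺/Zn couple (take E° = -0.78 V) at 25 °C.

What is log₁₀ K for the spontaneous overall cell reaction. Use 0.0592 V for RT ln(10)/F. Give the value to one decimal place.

53.0

Cathode: Hg₂²⁺/Hg; anode: Zn²⁺/Zn. E°cell = +1.57 V, n = 2.
log K = nE°cell / 0.0592 = (2)(+1.57) / 0.0592 = 53.0.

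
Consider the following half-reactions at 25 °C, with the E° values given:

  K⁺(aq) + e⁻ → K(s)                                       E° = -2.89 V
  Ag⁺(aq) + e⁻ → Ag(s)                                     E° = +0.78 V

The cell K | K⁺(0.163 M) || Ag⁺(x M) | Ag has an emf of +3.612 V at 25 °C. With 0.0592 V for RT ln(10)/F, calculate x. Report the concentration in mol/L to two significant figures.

0.017 M

Ag⁺/Ag is the cathode, K⁺/K the anode: E°cell = +3.67 V, n = 1.
Overall reaction: Ag⁺(aq) + K(s) → Ag(s) + K⁺(aq); Q = [K⁺]^1/[Ag⁺]^1.
From E = E° − (0.0592/n) log Q: log Q = (E° − E)·n/0.0592 = (+3.67 − (+3.612))·1/0.0592 = 0.9797.
So 1·log[Ag⁺] = 1·log(0.163) − log Q = -0.7878 − (0.9797) = -1.7675; [Ag⁺] = 10^(-1.7675) ≈ 0.017 M.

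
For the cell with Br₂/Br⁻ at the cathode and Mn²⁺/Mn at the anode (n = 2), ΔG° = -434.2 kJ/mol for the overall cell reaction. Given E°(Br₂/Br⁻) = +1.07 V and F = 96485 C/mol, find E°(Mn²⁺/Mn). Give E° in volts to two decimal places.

E°cell = −ΔG°/(nF) = −(-434.2×10³)/((2)(96485)) = +2.250 V.
Since Br₂/Br⁻ is the cathode and Mn²⁺/Mn the anode, E°cell = E°(Br₂/Br⁻) − E°(Mn²⁺/Mn).
So E°(Mn²⁺/Mn) = E°(Br₂/Br⁻) − E°cell = (+1.07) − (+2.250) = -1.18 V.

-1.18 V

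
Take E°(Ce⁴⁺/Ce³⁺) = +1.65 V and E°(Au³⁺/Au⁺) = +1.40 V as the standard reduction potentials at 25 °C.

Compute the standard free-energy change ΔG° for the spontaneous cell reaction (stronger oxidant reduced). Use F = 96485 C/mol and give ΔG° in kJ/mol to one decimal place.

-48.2 kJ/mol

Ce⁴⁺/Ce³⁺ (E° = +1.65 V) is the cathode; Au³⁺/Au⁺ (E° = +1.40 V) is the anode, so E°cell = +0.25 V.
Balancing electrons gives n = 2 (lcm of 1 and 2).
ΔG° = −nFE° = −(2)(96485)(+0.25) = -48,242 J = -48.2 kJ/mol.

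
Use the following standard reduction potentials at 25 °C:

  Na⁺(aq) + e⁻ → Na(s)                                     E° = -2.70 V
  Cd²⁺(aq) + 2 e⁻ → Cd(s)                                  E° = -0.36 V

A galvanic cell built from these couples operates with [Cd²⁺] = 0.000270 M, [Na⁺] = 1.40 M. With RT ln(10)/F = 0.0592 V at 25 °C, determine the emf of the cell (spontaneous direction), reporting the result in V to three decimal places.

Cd²⁺/Cd is the cathode (higher E°), Na⁺/Na the anode: E°cell = -0.36 − (-2.70) = +2.34 V, n = 2.
Overall: Cd²⁺(aq) + 2 Na(s) → Cd(s) + 2 Na⁺(aq)
Q = [Na⁺]^2 / ([Cd²⁺]); log Q = 3.861.
E = E° − (0.0592/n) log Q = +2.34 − (0.0592/2)(3.861) = +2.226 V.

+2.226 V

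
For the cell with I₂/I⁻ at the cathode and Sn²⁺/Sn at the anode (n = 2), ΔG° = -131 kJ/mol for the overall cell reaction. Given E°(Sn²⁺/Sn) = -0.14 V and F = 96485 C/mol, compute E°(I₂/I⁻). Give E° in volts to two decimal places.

E°cell = −ΔG°/(nF) = −(-131×10³)/((2)(96485)) = +0.679 V.
Since I₂/I⁻ is the cathode and Sn²⁺/Sn the anode, E°cell = E°(I₂/I⁻) − E°(Sn²⁺/Sn).
So E°(I₂/I⁻) = E°cell + E°(Sn²⁺/Sn) = +0.679 + (-0.14) = +0.54 V.

+0.54 V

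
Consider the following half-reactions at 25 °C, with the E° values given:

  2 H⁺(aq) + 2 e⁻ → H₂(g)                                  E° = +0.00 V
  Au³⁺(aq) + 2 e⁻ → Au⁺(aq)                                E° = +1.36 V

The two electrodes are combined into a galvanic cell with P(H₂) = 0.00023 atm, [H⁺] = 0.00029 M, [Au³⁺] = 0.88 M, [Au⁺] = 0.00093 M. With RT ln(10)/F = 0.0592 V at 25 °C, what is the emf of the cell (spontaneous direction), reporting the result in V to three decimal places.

+1.550 V

Au³⁺/Au⁺ is the cathode (higher E°), H⁺/H₂ the anode: E°cell = +1.36 − (+0.00) = +1.36 V, n = 2.
Overall: Au³⁺(aq) + H₂(g) → Au⁺(aq) + 2 H⁺(aq)
Q = [Au⁺]·[H⁺]^2 / ([Au³⁺]·P(H₂)); log Q = -6.413.
E = E° − (0.0592/n) log Q = +1.36 − (0.0592/2)(-6.413) = +1.550 V.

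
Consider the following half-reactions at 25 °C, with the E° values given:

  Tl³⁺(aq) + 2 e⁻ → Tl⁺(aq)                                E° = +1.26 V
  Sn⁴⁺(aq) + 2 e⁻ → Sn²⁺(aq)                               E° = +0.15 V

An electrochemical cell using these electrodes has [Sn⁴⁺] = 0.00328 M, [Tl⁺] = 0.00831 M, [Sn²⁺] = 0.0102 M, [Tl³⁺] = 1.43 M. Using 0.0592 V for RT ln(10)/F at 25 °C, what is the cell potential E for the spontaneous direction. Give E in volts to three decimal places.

+1.191 V

Tl³⁺/Tl⁺ is the cathode (higher E°), Sn⁴⁺/Sn²⁺ the anode: E°cell = +1.26 − (+0.15) = +1.11 V, n = 2.
Overall: Tl³⁺(aq) + Sn²⁺(aq) → Tl⁺(aq) + Sn⁴⁺(aq)
Q = [Tl⁺]·[Sn⁴⁺] / ([Tl³⁺]·[Sn²⁺]); log Q = -2.728.
E = E° − (0.0592/n) log Q = +1.11 − (0.0592/2)(-2.728) = +1.191 V.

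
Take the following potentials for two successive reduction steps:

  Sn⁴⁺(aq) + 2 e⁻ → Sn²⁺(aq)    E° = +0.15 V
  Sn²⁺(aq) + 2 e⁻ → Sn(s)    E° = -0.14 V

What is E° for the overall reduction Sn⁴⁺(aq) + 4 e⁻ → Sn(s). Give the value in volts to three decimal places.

Standard free energies of sequential steps add: ΔG°₃ = ΔG°₁ + ΔG°₂, so n₃E°₃ = n₁E°₁ + n₂E°₂.
E°₃ = (2×+0.15 + 2×-0.14) / 4 = (+0.020) / 4 = +0.005 V.

+0.005 V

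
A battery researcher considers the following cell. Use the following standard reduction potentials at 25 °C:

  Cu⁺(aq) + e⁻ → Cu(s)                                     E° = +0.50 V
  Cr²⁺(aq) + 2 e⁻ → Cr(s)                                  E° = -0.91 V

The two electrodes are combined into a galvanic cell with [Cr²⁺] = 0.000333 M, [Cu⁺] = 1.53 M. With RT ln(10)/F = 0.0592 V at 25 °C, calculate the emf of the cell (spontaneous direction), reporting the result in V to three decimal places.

+1.524 V

Cu⁺/Cu is the cathode (higher E°), Cr²⁺/Cr the anode: E°cell = +0.50 − (-0.91) = +1.41 V, n = 2.
Overall: 2 Cu⁺(aq) + Cr(s) → 2 Cu(s) + Cr²⁺(aq)
Q = [Cr²⁺] / ([Cu⁺]^2); log Q = -3.847.
E = E° − (0.0592/n) log Q = +1.41 − (0.0592/2)(-3.847) = +1.524 V.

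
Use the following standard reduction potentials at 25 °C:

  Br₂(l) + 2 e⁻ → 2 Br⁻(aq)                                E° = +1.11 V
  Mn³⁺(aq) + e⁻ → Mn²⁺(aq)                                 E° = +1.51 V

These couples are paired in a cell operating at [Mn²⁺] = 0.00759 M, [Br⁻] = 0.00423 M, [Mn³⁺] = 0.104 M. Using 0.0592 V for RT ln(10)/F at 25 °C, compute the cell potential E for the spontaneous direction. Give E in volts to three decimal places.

+0.327 V

Mn³⁺/Mn²⁺ is the cathode (higher E°), Br₂/Br⁻ the anode: E°cell = +1.51 − (+1.11) = +0.40 V, n = 2.
Overall: 2 Mn³⁺(aq) + 2 Br⁻(aq) → 2 Mn²⁺(aq) + Br₂(l)
Q = [Mn²⁺]^2 / ([Mn³⁺]^2·[Br⁻]^2); log Q = 2.474.
E = E° − (0.0592/n) log Q = +0.40 − (0.0592/2)(2.474) = +0.327 V.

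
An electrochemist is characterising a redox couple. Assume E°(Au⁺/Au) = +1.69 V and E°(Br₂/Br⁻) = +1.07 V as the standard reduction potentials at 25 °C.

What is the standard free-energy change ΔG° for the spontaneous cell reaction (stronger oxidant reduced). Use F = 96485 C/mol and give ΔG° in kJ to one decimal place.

Au⁺/Au (E° = +1.69 V) is the cathode; Br₂/Br⁻ (E° = +1.07 V) is the anode, so E°cell = +0.62 V.
Balancing electrons gives n = 2 (lcm of 1 and 2).
ΔG° = −nFE° = −(2)(96485)(+0.62) = -119,641 J = -119.6 kJ.

-119.6 kJ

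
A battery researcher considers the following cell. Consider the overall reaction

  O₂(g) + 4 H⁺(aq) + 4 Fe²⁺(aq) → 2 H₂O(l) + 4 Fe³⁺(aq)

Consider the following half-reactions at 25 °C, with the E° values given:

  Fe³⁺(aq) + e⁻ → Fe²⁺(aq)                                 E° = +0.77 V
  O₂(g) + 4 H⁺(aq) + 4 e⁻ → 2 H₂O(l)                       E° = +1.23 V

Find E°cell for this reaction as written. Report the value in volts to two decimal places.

+0.46 V

The O₂/H₂O couple has the higher reduction potential, so it is the cathode; Fe³⁺/Fe²⁺ is oxidised at the anode.
E°cell = E°(cathode) − E°(anode) = (+1.23) − (+0.77) = +0.46 V.
Since E°cell > 0, the reaction is spontaneous under standard conditions.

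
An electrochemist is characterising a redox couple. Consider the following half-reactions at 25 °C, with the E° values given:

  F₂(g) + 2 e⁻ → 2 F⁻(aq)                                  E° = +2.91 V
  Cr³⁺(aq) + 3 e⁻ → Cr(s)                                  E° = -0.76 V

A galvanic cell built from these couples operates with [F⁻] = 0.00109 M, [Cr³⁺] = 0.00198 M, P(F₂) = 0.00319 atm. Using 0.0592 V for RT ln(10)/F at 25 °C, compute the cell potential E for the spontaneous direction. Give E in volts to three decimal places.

+3.825 V

F₂/F⁻ is the cathode (higher E°), Cr³⁺/Cr the anode: E°cell = +2.91 − (-0.76) = +3.67 V, n = 6.
Overall: 3 F₂(g) + 2 Cr(s) → 6 F⁻(aq) + 2 Cr³⁺(aq)
Q = [F⁻]^6·[Cr³⁺]^2 / (P(F₂)^3); log Q = -15.693.
E = E° − (0.0592/n) log Q = +3.67 − (0.0592/6)(-15.693) = +3.825 V.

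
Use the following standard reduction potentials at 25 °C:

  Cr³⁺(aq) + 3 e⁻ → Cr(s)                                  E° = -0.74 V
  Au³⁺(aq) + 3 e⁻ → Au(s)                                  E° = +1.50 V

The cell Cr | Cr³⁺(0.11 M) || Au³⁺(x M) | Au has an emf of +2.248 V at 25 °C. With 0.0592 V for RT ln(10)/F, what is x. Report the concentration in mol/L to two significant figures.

Au³⁺/Au is the cathode, Cr³⁺/Cr the anode: E°cell = +2.24 V, n = 3.
Overall reaction: Au³⁺(aq) + Cr(s) → Au(s) + Cr³⁺(aq); Q = [Cr³⁺]^1/[Au³⁺]^1.
From E = E° − (0.0592/n) log Q: log Q = (E° − E)·n/0.0592 = (+2.24 − (+2.248))·3/0.0592 = -0.4054.
So 1·log[Au³⁺] = 1·log(0.11) − log Q = -0.9586 − (-0.4054) = -0.5532; [Au³⁺] = 10^(-0.5532) ≈ 0.28 M.

0.28 M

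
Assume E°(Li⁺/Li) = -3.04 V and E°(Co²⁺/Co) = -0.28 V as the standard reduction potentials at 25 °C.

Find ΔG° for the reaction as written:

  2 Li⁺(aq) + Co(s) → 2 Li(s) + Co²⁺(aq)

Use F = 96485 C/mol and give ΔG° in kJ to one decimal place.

+532.6 kJ

As written, Li⁺/Li is reduced (cathode) and Co²⁺/Co is oxidised (anode), so E°cell = (-3.04) − (-0.28) = -2.76 V.
Balancing electrons gives n = 2.
ΔG° = −nFE° = −(2)(96485)(-2.76) = 532,597 J = +532.6 kJ.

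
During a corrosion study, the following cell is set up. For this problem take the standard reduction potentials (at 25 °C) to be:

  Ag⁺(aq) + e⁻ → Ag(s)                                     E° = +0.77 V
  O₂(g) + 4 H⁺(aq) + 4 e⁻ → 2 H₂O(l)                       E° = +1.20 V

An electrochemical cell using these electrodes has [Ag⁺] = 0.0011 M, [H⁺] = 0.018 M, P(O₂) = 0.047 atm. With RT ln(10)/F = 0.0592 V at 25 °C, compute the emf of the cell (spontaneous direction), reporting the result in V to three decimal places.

+0.482 V

O₂/H₂O is the cathode (higher E°), Ag⁺/Ag the anode: E°cell = +1.20 − (+0.77) = +0.43 V, n = 4.
Overall: O₂(g) + 4 H⁺(aq) + 4 Ag(s) → 2 H₂O(l) + 4 Ag⁺(aq)
Q = [Ag⁺]^4 / (P(O₂)·[H⁺]^4); log Q = -3.528.
E = E° − (0.0592/n) log Q = +0.43 − (0.0592/4)(-3.528) = +0.482 V.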